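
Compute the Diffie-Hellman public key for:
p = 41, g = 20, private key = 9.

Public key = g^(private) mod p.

Step 1: A = g^a mod p = 20^9 mod 41.
  20^1 mod 41 = 20
  20^2 mod 41 = (20 * 20) mod 41 = 31
  20^3 mod 41 = (31 * 20) mod 41 = 5
  20^4 mod 41 = (5 * 20) mod 41 = 18
  20^5 mod 41 = (18 * 20) mod 41 = 32
  20^6 mod 41 = (32 * 20) mod 41 = 25
  20^7 mod 41 = (25 * 20) mod 41 = 8
  20^8 mod 41 = (8 * 20) mod 41 = 37
  20^9 mod 41 = (37 * 20) mod 41 = 2
Result: A = 2.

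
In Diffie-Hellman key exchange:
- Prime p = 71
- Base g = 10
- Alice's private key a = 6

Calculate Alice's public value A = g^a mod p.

Step 1: A = g^a mod p = 10^6 mod 71.
  10^1 mod 71 = 10
  10^2 mod 71 = (10 * 10) mod 71 = 29
  10^3 mod 71 = (29 * 10) mod 71 = 6
  10^4 mod 71 = (6 * 10) mod 71 = 60
  10^5 mod 71 = (60 * 10) mod 71 = 32
  10^6 mod 71 = (32 * 10) mod 71 = 36
Result: A = 36.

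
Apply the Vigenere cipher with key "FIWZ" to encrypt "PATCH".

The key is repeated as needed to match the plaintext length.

Step 1: Repeat key to match plaintext length:
  Plaintext: PATCH
  Key:       FIWZF
Step 2: Encrypt each letter:
  P(15) + F(5) = (15+5) mod 26 = 20 = U
  A(0) + I(8) = (0+8) mod 26 = 8 = I
  T(19) + W(22) = (19+22) mod 26 = 15 = P
  C(2) + Z(25) = (2+25) mod 26 = 1 = B
  H(7) + F(5) = (7+5) mod 26 = 12 = M
Ciphertext: UIPBM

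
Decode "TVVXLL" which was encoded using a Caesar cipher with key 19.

Step 1: Reverse the shift by subtracting 19 from each letter position.
  T (position 19) -> position (19-19) mod 26 = 0 -> A
  V (position 21) -> position (21-19) mod 26 = 2 -> C
  V (position 21) -> position (21-19) mod 26 = 2 -> C
  X (position 23) -> position (23-19) mod 26 = 4 -> E
  L (position 11) -> position (11-19) mod 26 = 18 -> S
  L (position 11) -> position (11-19) mod 26 = 18 -> S
Decrypted message: ACCESS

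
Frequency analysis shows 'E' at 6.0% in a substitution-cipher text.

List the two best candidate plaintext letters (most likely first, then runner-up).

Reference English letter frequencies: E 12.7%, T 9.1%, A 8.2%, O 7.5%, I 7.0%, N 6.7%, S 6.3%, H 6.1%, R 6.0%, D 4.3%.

Step 1: Observed frequency of 'E' is 6.0%.
Step 2: Compute distances to each reference frequency and sort:
  R (6.0%): difference = 0.0% <-- BEST
  H (6.1%): difference = 0.1% <-- RUNNER-UP
  S (6.3%): difference = 0.3%
  N (6.7%): difference = 0.7%
  I (7.0%): difference = 1.0%
Step 3: Most likely is 'R' (6.0%, diff 0.0%); second most likely is 'H' (6.1%, diff 0.1%).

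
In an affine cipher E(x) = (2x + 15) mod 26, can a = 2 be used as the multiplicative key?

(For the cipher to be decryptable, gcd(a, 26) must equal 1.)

Step 1: Compute gcd(2, 26).
Step 2: gcd(2, 26) = 2.
Since gcd = 2 != 1, 2 shares a common factor with 26, so it cannot be used.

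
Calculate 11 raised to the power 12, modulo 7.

Step 1: Compute 11^12 mod 7 step by step, reducing modulo 7 at each step.
  11^1 mod 7 = 4
  11^2 mod 7 = (4 * 11) mod 7 = 2
  11^3 mod 7 = (2 * 11) mod 7 = 1
  11^4 mod 7 = (1 * 11) mod 7 = 4
  11^5 mod 7 = (4 * 11) mod 7 = 2
  11^6 mod 7 = (2 * 11) mod 7 = 1
  11^7 mod 7 = (1 * 11) mod 7 = 4
  11^8 mod 7 = (4 * 11) mod 7 = 2
  11^9 mod 7 = (2 * 11) mod 7 = 1
  11^10 mod 7 = (1 * 11) mod 7 = 4
  11^11 mod 7 = (4 * 11) mod 7 = 2
  11^12 mod 7 = (2 * 11) mod 7 = 1
Step 2: Result = 1.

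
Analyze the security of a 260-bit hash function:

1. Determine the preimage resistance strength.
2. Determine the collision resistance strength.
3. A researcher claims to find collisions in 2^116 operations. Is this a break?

Step 1: Preimage resistance requires brute-force of 2^260 operations.
Step 2: Collision resistance (birthday bound) = 2^(260/2) = 2^130.
Step 3: The claimed attack costs 2^116 operations.
Step 4: Since 2^116 < 2^130, the claimed attack beats the generic birthday bound, so collision resistance is broken.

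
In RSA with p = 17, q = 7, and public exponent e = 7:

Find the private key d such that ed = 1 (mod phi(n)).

Step 1: n = 17 * 7 = 119.
Step 2: phi(n) = 16 * 6 = 96.
Step 3: Find d such that 7 * d = 1 (mod 96).
Step 4: d = 7^(-1) mod 96 = 55.
Verification: 7 * 55 = 385 = 4 * 96 + 1.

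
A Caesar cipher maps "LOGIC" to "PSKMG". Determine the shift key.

Step 1: Compare first letters: L (position 11) -> P (position 15).
Step 2: Shift = (15 - 11) mod 26 = 4.
The shift value is 4.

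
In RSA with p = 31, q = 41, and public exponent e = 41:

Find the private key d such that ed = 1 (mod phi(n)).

Step 1: n = 31 * 41 = 1271.
Step 2: phi(n) = 30 * 40 = 1200.
Step 3: Find d such that 41 * d = 1 (mod 1200).
Step 4: d = 41^(-1) mod 1200 = 761.
Verification: 41 * 761 = 31201 = 26 * 1200 + 1.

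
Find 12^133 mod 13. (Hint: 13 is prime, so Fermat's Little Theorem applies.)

Step 1: Since 13 is prime, by Fermat's Little Theorem: 12^12 = 1 (mod 13).
Step 2: Reduce exponent: 133 mod 12 = 1.
Step 3: So 12^133 = 12^1 (mod 13).
Step 4: 12^1 mod 13 = 12.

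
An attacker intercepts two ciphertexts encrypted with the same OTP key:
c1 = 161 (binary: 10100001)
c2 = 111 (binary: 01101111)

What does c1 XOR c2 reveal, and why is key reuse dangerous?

Step 1: c1 XOR c2 = (m1 XOR k) XOR (m2 XOR k).
Step 2: By XOR associativity/commutativity: = m1 XOR m2 XOR k XOR k = m1 XOR m2.
Step 3: 10100001 XOR 01101111 = 11001110 = 206.
Step 4: The key cancels out! An attacker learns m1 XOR m2 = 206, revealing the relationship between plaintexts.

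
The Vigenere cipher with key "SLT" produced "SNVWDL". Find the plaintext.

Step 1: Extend key: SLTSLT
Step 2: Decrypt each letter (c - k) mod 26:
  S(18) - S(18) = (18-18) mod 26 = 0 = A
  N(13) - L(11) = (13-11) mod 26 = 2 = C
  V(21) - T(19) = (21-19) mod 26 = 2 = C
  W(22) - S(18) = (22-18) mod 26 = 4 = E
  D(3) - L(11) = (3-11) mod 26 = 18 = S
  L(11) - T(19) = (11-19) mod 26 = 18 = S
Plaintext: ACCESS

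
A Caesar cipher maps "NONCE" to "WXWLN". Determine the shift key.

Step 1: Compare first letters: N (position 13) -> W (position 22).
Step 2: Shift = (22 - 13) mod 26 = 9.
The shift value is 9.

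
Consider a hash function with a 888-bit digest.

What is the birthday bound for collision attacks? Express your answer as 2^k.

Step 1: The birthday paradox gives collision probability ~50% after sqrt(2^n) = 2^(n/2) hashes.
Step 2: For 888-bit output: 2^(888/2) = 2^444.
Step 3: Approximately 2^444 hash computations needed.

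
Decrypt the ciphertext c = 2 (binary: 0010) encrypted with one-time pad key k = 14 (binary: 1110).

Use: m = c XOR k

Step 1: XOR ciphertext with key:
  Ciphertext: 0010
  Key:        1110
  XOR:        1100
Step 2: Plaintext = 1100 = 12 in decimal.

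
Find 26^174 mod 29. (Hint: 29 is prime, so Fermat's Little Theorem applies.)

Step 1: Since 29 is prime, by Fermat's Little Theorem: 26^28 = 1 (mod 29).
Step 2: Reduce exponent: 174 mod 28 = 6.
Step 3: So 26^174 = 26^6 (mod 29).
Step 4: 26^6 mod 29 = 4.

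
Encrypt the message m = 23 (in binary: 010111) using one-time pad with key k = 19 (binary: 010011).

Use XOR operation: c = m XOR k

Step 1: Write out the XOR operation bit by bit:
  Message: 010111
  Key:     010011
  XOR:     000100
Step 2: Convert to decimal: 000100 = 4.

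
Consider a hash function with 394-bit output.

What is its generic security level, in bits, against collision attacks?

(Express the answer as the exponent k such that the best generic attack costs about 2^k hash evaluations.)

Step 1: The hash has a 394-bit output.
Step 2: Collision resistance means it should be infeasible to find any x != y with h(x) = h(y).
By the birthday bound, a generic collision search succeeds after about sqrt(2^394) = 2^(394/2) = 2^197 evaluations.
Step 3: Security level = 197 bits.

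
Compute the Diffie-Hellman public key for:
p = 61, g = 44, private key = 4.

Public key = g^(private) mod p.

Step 1: A = g^a mod p = 44^4 mod 61.
  44^1 mod 61 = 44
  44^2 mod 61 = (44 * 44) mod 61 = 45
  44^3 mod 61 = (45 * 44) mod 61 = 28
  44^4 mod 61 = (28 * 44) mod 61 = 12
Result: A = 12.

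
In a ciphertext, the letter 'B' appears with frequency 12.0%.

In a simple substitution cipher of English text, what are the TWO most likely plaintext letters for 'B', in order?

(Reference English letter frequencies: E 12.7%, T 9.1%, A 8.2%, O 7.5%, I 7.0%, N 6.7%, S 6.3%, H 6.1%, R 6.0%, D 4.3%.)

Step 1: Observed frequency of 'B' is 12.0%.
Step 2: Compute distances to each reference frequency and sort:
  E (12.7%): difference = 0.7% <-- BEST
  T (9.1%): difference = 2.9% <-- RUNNER-UP
  A (8.2%): difference = 3.8%
  O (7.5%): difference = 4.5%
  I (7.0%): difference = 5.0%
Step 3: Most likely is 'E' (12.7%, diff 0.7%); second most likely is 'T' (9.1%, diff 2.9%).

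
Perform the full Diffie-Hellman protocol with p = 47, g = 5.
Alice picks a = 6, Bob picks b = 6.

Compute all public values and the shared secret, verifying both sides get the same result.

Step 1: A = g^a mod p = 5^6 mod 47 = 21.
Step 2: B = g^b mod p = 5^6 mod 47 = 21.
Step 3: Alice computes s = B^a mod p = 21^6 mod 47 = 4.
Step 4: Bob computes s = A^b mod p = 21^6 mod 47 = 4.
Both sides agree: shared secret = 4.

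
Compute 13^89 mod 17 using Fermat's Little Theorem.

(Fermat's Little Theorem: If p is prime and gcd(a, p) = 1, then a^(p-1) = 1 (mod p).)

Step 1: Since 17 is prime, by Fermat's Little Theorem: 13^16 = 1 (mod 17).
Step 2: Reduce exponent: 89 mod 16 = 9.
Step 3: So 13^89 = 13^9 (mod 17).
Step 4: 13^9 mod 17 = 13.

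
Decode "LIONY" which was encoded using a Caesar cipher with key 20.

Step 1: Reverse the shift by subtracting 20 from each letter position.
  L (position 11) -> position (11-20) mod 26 = 17 -> R
  I (position 8) -> position (8-20) mod 26 = 14 -> O
  O (position 14) -> position (14-20) mod 26 = 20 -> U
  N (position 13) -> position (13-20) mod 26 = 19 -> T
  Y (position 24) -> position (24-20) mod 26 = 4 -> E
Decrypted message: ROUTE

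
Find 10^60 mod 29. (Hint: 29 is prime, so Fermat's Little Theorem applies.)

Step 1: Since 29 is prime, by Fermat's Little Theorem: 10^28 = 1 (mod 29).
Step 2: Reduce exponent: 60 mod 28 = 4.
Step 3: So 10^60 = 10^4 (mod 29).
Step 4: 10^4 mod 29 = 24.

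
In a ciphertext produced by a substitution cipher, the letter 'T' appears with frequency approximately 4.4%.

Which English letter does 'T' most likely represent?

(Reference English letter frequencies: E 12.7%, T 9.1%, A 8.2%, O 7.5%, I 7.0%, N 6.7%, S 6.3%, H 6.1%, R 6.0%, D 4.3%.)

Step 1: The observed frequency is 4.4%.
Step 2: Compare with English frequencies:
  E: 12.7% (difference: 8.3%)
  T: 9.1% (difference: 4.7%)
  A: 8.2% (difference: 3.8%)
  O: 7.5% (difference: 3.1%)
  I: 7.0% (difference: 2.6%)
  N: 6.7% (difference: 2.3%)
  S: 6.3% (difference: 1.9%)
  H: 6.1% (difference: 1.7%)
  R: 6.0% (difference: 1.6%)
  D: 4.3% (difference: 0.1%) <-- closest
Step 3: 'T' most likely represents 'D' (frequency 4.3%).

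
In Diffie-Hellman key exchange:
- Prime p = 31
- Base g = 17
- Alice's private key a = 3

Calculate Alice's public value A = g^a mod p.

Step 1: A = g^a mod p = 17^3 mod 31.
  17^1 mod 31 = 17
  17^2 mod 31 = (17 * 17) mod 31 = 10
  17^3 mod 31 = (10 * 17) mod 31 = 15
Result: A = 15.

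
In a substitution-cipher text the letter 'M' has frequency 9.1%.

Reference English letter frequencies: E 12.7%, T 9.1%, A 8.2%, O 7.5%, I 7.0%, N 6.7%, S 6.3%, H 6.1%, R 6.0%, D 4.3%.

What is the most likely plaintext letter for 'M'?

Step 1: The observed frequency is 9.1%.
Step 2: Compare with English frequencies:
  E: 12.7% (difference: 3.6%)
  T: 9.1% (difference: 0.0%) <-- closest
  A: 8.2% (difference: 0.9%)
  O: 7.5% (difference: 1.6%)
  I: 7.0% (difference: 2.1%)
  N: 6.7% (difference: 2.4%)
  S: 6.3% (difference: 2.8%)
  H: 6.1% (difference: 3.0%)
  R: 6.0% (difference: 3.1%)
  D: 4.3% (difference: 4.8%)
Step 3: 'M' most likely represents 'T' (frequency 9.1%).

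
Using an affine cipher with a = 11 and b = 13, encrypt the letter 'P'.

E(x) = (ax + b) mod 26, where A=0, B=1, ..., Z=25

Step 1: Convert 'P' to number: x = 15.
Step 2: E(15) = (11 * 15 + 13) mod 26 = 178 mod 26 = 22.
Step 3: Convert 22 back to letter: W.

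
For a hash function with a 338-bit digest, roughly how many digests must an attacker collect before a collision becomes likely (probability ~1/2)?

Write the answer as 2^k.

Step 1: The birthday paradox gives collision probability ~50% after sqrt(2^n) = 2^(n/2) hashes.
Step 2: For 338-bit output: 2^(338/2) = 2^169.
Step 3: Approximately 2^169 hash computations needed.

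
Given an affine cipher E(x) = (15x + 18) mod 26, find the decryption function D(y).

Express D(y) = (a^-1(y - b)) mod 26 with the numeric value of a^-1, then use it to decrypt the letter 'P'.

Step 1: Find a^-1, the modular inverse of 15 mod 26.
Step 2: We need 15 * a^-1 = 1 (mod 26).
Step 3: 15 * 7 = 105 = 4 * 26 + 1, so a^-1 = 7.
Step 4: D(y) = 7(y - 18) mod 26.
Step 5: Apply to 'P' (y = 15): D(15) = 7 * (15 - 18) mod 26 = 7 * -3 mod 26 = 5 -> 'F'.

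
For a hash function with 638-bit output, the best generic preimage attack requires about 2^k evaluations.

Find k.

Step 1: The hash has a 638-bit output.
Step 2: Preimage resistance means: given a digest h(x), it should be infeasible to find any input that hashes to it.
With a 638-bit output there are 2^638 possible digests, so a generic brute-force preimage search costs about 2^638 evaluations.
Step 3: Security level = 638 bits.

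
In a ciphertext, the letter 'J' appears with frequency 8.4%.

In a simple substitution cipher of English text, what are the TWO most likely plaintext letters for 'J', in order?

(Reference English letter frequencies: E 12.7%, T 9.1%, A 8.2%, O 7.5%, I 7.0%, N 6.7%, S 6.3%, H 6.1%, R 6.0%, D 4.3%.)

Step 1: Observed frequency of 'J' is 8.4%.
Step 2: Compute distances to each reference frequency and sort:
  A (8.2%): difference = 0.2% <-- BEST
  T (9.1%): difference = 0.7% <-- RUNNER-UP
  O (7.5%): difference = 0.9%
  I (7.0%): difference = 1.4%
  N (6.7%): difference = 1.7%
Step 3: Most likely is 'A' (8.2%, diff 0.2%); second most likely is 'T' (9.1%, diff 0.7%).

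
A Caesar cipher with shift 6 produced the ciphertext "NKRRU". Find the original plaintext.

Step 1: Reverse the shift by subtracting 6 from each letter position.
  N (position 13) -> position (13-6) mod 26 = 7 -> H
  K (position 10) -> position (10-6) mod 26 = 4 -> E
  R (position 17) -> position (17-6) mod 26 = 11 -> L
  R (position 17) -> position (17-6) mod 26 = 11 -> L
  U (position 20) -> position (20-6) mod 26 = 14 -> O
Decrypted message: HELLO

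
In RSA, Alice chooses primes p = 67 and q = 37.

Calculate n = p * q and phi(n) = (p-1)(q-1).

Step 1: n = p * q = 67 * 37 = 2479.
Step 2: phi(n) = (p-1)(q-1) = 66 * 36 = 2376.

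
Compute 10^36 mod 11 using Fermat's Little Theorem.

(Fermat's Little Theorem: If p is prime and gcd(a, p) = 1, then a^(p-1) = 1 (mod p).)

Step 1: Since 11 is prime, by Fermat's Little Theorem: 10^10 = 1 (mod 11).
Step 2: Reduce exponent: 36 mod 10 = 6.
Step 3: So 10^36 = 10^6 (mod 11).
Step 4: 10^6 mod 11 = 1.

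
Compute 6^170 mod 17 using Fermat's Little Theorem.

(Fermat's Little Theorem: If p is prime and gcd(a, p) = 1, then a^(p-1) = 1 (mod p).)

Step 1: Since 17 is prime, by Fermat's Little Theorem: 6^16 = 1 (mod 17).
Step 2: Reduce exponent: 170 mod 16 = 10.
Step 3: So 6^170 = 6^10 (mod 17).
Step 4: 6^10 mod 17 = 15.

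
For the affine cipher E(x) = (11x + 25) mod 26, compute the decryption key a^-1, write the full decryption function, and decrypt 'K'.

Step 1: Find a^-1, the modular inverse of 11 mod 26.
Step 2: We need 11 * a^-1 = 1 (mod 26).
Step 3: 11 * 19 = 209 = 8 * 26 + 1, so a^-1 = 19.
Step 4: D(y) = 19(y - 25) mod 26.
Step 5: Apply to 'K' (y = 10): D(10) = 19 * (10 - 25) mod 26 = 19 * -15 mod 26 = 1 -> 'B'.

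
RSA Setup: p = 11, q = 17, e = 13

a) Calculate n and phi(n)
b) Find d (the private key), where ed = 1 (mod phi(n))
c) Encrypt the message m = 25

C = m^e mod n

Step 1: n = 11 * 17 = 187.
Step 2: phi(n) = (11-1)(17-1) = 10 * 16 = 160.
Step 3: Find d = 13^(-1) mod 160 = 37.
  Verify: 13 * 37 = 481 = 1 (mod 160).
Step 4: C = 25^13 mod 187 = 60.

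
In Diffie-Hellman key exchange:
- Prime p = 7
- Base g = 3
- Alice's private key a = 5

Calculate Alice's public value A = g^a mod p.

Step 1: A = g^a mod p = 3^5 mod 7.
  3^1 mod 7 = 3
  3^2 mod 7 = (3 * 3) mod 7 = 2
  3^3 mod 7 = (2 * 3) mod 7 = 6
  3^4 mod 7 = (6 * 3) mod 7 = 4
  3^5 mod 7 = (4 * 3) mod 7 = 5
Result: A = 5.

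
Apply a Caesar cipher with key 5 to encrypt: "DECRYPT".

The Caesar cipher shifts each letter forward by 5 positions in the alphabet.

Step 1: For each letter, shift forward by 5 positions (mod 26).
  D (position 3) -> position (3+5) mod 26 = 8 -> I
  E (position 4) -> position (4+5) mod 26 = 9 -> J
  C (position 2) -> position (2+5) mod 26 = 7 -> H
  R (position 17) -> position (17+5) mod 26 = 22 -> W
  Y (position 24) -> position (24+5) mod 26 = 3 -> D
  P (position 15) -> position (15+5) mod 26 = 20 -> U
  T (position 19) -> position (19+5) mod 26 = 24 -> Y
Result: IJHWDUY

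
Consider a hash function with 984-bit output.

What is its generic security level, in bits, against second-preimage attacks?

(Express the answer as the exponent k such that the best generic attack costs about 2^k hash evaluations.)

Step 1: The hash has a 984-bit output.
Step 2: Second-preimage resistance means: given a specific input x, it should be infeasible to find a different y with h(y) = h(x).
With a 984-bit output, a generic search for a second preimage costs about 2^984 evaluations (each trial matches the fixed target with probability 2^-984).
Step 3: Security level = 984 bits.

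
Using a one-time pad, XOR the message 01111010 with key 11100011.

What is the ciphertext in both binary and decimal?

Step 1: Write out the XOR operation bit by bit:
  Message: 01111010
  Key:     11100011
  XOR:     10011001
Step 2: Convert to decimal: 10011001 = 153.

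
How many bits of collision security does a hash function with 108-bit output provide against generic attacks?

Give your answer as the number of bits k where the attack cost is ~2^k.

Step 1: The hash has a 108-bit output.
Step 2: Collision resistance means it should be infeasible to find any x != y with h(x) = h(y).
By the birthday bound, a generic collision search succeeds after about sqrt(2^108) = 2^(108/2) = 2^54 evaluations.
Step 3: Security level = 54 bits.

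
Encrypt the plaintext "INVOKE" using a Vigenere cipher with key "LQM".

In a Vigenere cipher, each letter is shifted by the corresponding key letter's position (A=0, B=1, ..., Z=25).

Step 1: Repeat key to match plaintext length:
  Plaintext: INVOKE
  Key:       LQMLQM
Step 2: Encrypt each letter:
  I(8) + L(11) = (8+11) mod 26 = 19 = T
  N(13) + Q(16) = (13+16) mod 26 = 3 = D
  V(21) + M(12) = (21+12) mod 26 = 7 = H
  O(14) + L(11) = (14+11) mod 26 = 25 = Z
  K(10) + Q(16) = (10+16) mod 26 = 0 = A
  E(4) + M(12) = (4+12) mod 26 = 16 = Q
Ciphertext: TDHZAQ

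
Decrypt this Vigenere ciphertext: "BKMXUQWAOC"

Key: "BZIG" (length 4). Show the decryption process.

Step 1: Key 'BZIG' has length 4. Extended key: BZIGBZIGBZ
Step 2: Decrypt each position:
  B(1) - B(1) = 0 = A
  K(10) - Z(25) = 11 = L
  M(12) - I(8) = 4 = E
  X(23) - G(6) = 17 = R
  U(20) - B(1) = 19 = T
  Q(16) - Z(25) = 17 = R
  W(22) - I(8) = 14 = O
  A(0) - G(6) = 20 = U
  O(14) - B(1) = 13 = N
  C(2) - Z(25) = 3 = D
Plaintext: ALERTROUND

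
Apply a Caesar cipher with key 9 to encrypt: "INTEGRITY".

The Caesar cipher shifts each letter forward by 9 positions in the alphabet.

Step 1: For each letter, shift forward by 9 positions (mod 26).
  I (position 8) -> position (8+9) mod 26 = 17 -> R
  N (position 13) -> position (13+9) mod 26 = 22 -> W
  T (position 19) -> position (19+9) mod 26 = 2 -> C
  E (position 4) -> position (4+9) mod 26 = 13 -> N
  G (position 6) -> position (6+9) mod 26 = 15 -> P
  R (position 17) -> position (17+9) mod 26 = 0 -> A
  I (position 8) -> position (8+9) mod 26 = 17 -> R
  T (position 19) -> position (19+9) mod 26 = 2 -> C
  Y (position 24) -> position (24+9) mod 26 = 7 -> H
Result: RWCNPARCH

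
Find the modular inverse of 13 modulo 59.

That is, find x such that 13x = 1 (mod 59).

Step 1: We need x such that 13 * x = 1 (mod 59).
Step 2: Using the extended Euclidean algorithm or trial:
  13 * 50 = 650 = 11 * 59 + 1.
Step 3: Since 650 mod 59 = 1, the inverse is x = 50.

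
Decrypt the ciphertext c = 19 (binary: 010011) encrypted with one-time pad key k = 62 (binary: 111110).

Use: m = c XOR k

Step 1: XOR ciphertext with key:
  Ciphertext: 010011
  Key:        111110
  XOR:        101101
Step 2: Plaintext = 101101 = 45 in decimal.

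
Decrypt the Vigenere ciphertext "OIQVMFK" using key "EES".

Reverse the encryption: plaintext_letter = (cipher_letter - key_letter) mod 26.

Step 1: Extend key: EESEESE
Step 2: Decrypt each letter (c - k) mod 26:
  O(14) - E(4) = (14-4) mod 26 = 10 = K
  I(8) - E(4) = (8-4) mod 26 = 4 = E
  Q(16) - S(18) = (16-18) mod 26 = 24 = Y
  V(21) - E(4) = (21-4) mod 26 = 17 = R
  M(12) - E(4) = (12-4) mod 26 = 8 = I
  F(5) - S(18) = (5-18) mod 26 = 13 = N
  K(10) - E(4) = (10-4) mod 26 = 6 = G
Plaintext: KEYRING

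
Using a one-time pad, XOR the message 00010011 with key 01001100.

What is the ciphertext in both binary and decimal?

Step 1: Write out the XOR operation bit by bit:
  Message: 00010011
  Key:     01001100
  XOR:     01011111
Step 2: Convert to decimal: 01011111 = 95.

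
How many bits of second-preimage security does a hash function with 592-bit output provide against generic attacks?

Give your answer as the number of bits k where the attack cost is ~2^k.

Step 1: The hash has a 592-bit output.
Step 2: Second-preimage resistance means: given a specific input x, it should be infeasible to find a different y with h(y) = h(x).
With a 592-bit output, a generic search for a second preimage costs about 2^592 evaluations (each trial matches the fixed target with probability 2^-592).
Step 3: Security level = 592 bits.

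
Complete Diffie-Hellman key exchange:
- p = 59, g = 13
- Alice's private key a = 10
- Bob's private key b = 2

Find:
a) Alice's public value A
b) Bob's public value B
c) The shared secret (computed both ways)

Step 1: A = g^a mod p = 13^10 mod 59 = 36.
Step 2: B = g^b mod p = 13^2 mod 59 = 51.
Step 3: Alice computes s = B^a mod p = 51^10 mod 59 = 57.
Step 4: Bob computes s = A^b mod p = 36^2 mod 59 = 57.
Both sides agree: shared secret = 57.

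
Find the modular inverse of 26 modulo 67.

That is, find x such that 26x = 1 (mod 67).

Step 1: We need x such that 26 * x = 1 (mod 67).
Step 2: Using the extended Euclidean algorithm or trial:
  26 * 49 = 1274 = 19 * 67 + 1.
Step 3: Since 1274 mod 67 = 1, the inverse is x = 49.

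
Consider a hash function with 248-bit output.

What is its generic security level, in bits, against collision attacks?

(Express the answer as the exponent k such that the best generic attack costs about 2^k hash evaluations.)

Step 1: The hash has a 248-bit output.
Step 2: Collision resistance means it should be infeasible to find any x != y with h(x) = h(y).
By the birthday bound, a generic collision search succeeds after about sqrt(2^248) = 2^(248/2) = 2^124 evaluations.
Step 3: Security level = 124 bits.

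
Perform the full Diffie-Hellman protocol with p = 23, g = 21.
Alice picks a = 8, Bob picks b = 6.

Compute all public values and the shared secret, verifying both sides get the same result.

Step 1: A = g^a mod p = 21^8 mod 23 = 3.
Step 2: B = g^b mod p = 21^6 mod 23 = 18.
Step 3: Alice computes s = B^a mod p = 18^8 mod 23 = 16.
Step 4: Bob computes s = A^b mod p = 3^6 mod 23 = 16.
Both sides agree: shared secret = 16.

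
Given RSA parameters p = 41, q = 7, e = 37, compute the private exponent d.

Step 1: n = 41 * 7 = 287.
Step 2: phi(n) = 40 * 6 = 240.
Step 3: Find d such that 37 * d = 1 (mod 240).
Step 4: d = 37^(-1) mod 240 = 13.
Verification: 37 * 13 = 481 = 2 * 240 + 1.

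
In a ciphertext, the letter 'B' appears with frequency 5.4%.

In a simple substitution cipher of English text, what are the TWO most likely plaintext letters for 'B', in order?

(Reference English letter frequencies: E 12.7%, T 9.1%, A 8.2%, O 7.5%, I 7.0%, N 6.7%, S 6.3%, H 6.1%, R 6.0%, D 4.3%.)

Step 1: Observed frequency of 'B' is 5.4%.
Step 2: Compute distances to each reference frequency and sort:
  R (6.0%): difference = 0.6% <-- BEST
  H (6.1%): difference = 0.7% <-- RUNNER-UP
  S (6.3%): difference = 0.9%
  D (4.3%): difference = 1.1%
  N (6.7%): difference = 1.3%
Step 3: Most likely is 'R' (6.0%, diff 0.6%); second most likely is 'H' (6.1%, diff 0.7%).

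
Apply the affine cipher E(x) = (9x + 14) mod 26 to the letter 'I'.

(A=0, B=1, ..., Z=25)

Step 1: Convert 'I' to number: x = 8.
Step 2: E(8) = (9 * 8 + 14) mod 26 = 86 mod 26 = 8.
Step 3: Convert 8 back to letter: I.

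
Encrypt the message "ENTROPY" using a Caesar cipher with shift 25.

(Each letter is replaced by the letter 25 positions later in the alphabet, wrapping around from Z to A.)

Step 1: For each letter, shift forward by 25 positions (mod 26).
  E (position 4) -> position (4+25) mod 26 = 3 -> D
  N (position 13) -> position (13+25) mod 26 = 12 -> M
  T (position 19) -> position (19+25) mod 26 = 18 -> S
  R (position 17) -> position (17+25) mod 26 = 16 -> Q
  O (position 14) -> position (14+25) mod 26 = 13 -> N
  P (position 15) -> position (15+25) mod 26 = 14 -> O
  Y (position 24) -> position (24+25) mod 26 = 23 -> X
Result: DMSQNOX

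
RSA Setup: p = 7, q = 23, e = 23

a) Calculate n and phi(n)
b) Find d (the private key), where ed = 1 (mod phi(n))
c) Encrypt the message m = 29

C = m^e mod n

Step 1: n = 7 * 23 = 161.
Step 2: phi(n) = (7-1)(23-1) = 6 * 22 = 132.
Step 3: Find d = 23^(-1) mod 132 = 23.
  Verify: 23 * 23 = 529 = 1 (mod 132).
Step 4: C = 29^23 mod 161 = 29.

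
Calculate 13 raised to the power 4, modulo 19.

Step 1: Compute 13^4 mod 19 step by step, reducing modulo 19 at each step.
  13^1 mod 19 = 13
  13^2 mod 19 = (13 * 13) mod 19 = 17
  13^3 mod 19 = (17 * 13) mod 19 = 12
  13^4 mod 19 = (12 * 13) mod 19 = 4
Step 2: Result = 4.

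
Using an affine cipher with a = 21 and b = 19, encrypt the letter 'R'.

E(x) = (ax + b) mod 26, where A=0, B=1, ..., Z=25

Step 1: Convert 'R' to number: x = 17.
Step 2: E(17) = (21 * 17 + 19) mod 26 = 376 mod 26 = 12.
Step 3: Convert 12 back to letter: M.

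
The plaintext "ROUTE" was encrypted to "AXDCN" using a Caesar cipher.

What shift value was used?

Step 1: Compare first letters: R (position 17) -> A (position 0).
Step 2: Shift = (0 - 17) mod 26 = 9.
The shift value is 9.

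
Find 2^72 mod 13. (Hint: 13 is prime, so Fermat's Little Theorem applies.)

Step 1: Since 13 is prime, by Fermat's Little Theorem: 2^12 = 1 (mod 13).
Step 2: Reduce exponent: 72 mod 12 = 0.
Step 3: So 2^72 = 2^0 (mod 13).
Step 4: 2^0 mod 13 = 1.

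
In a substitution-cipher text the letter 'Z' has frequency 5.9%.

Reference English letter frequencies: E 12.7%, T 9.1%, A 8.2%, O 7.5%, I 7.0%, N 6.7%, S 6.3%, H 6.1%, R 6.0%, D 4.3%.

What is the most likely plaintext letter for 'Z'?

Step 1: The observed frequency is 5.9%.
Step 2: Compare with English frequencies:
  E: 12.7% (difference: 6.8%)
  T: 9.1% (difference: 3.2%)
  A: 8.2% (difference: 2.3%)
  O: 7.5% (difference: 1.6%)
  I: 7.0% (difference: 1.1%)
  N: 6.7% (difference: 0.8%)
  S: 6.3% (difference: 0.4%)
  H: 6.1% (difference: 0.2%)
  R: 6.0% (difference: 0.1%) <-- closest
  D: 4.3% (difference: 1.6%)
Step 3: 'Z' most likely represents 'R' (frequency 6.0%).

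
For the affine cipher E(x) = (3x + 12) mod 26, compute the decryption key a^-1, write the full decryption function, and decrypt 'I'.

Step 1: Find a^-1, the modular inverse of 3 mod 26.
Step 2: We need 3 * a^-1 = 1 (mod 26).
Step 3: 3 * 9 = 27 = 1 * 26 + 1, so a^-1 = 9.
Step 4: D(y) = 9(y - 12) mod 26.
Step 5: Apply to 'I' (y = 8): D(8) = 9 * (8 - 12) mod 26 = 9 * -4 mod 26 = 16 -> 'Q'.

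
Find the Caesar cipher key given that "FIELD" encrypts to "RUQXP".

Step 1: Compare first letters: F (position 5) -> R (position 17).
Step 2: Shift = (17 - 5) mod 26 = 12.
The shift value is 12.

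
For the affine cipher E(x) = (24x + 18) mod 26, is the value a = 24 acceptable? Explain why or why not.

Step 1: Compute gcd(24, 26).
Step 2: gcd(24, 26) = 2.
Since gcd = 2 != 1, 24 shares a common factor with 26, so it cannot be used.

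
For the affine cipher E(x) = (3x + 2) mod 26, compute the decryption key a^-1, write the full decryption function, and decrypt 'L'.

Step 1: Find a^-1, the modular inverse of 3 mod 26.
Step 2: We need 3 * a^-1 = 1 (mod 26).
Step 3: 3 * 9 = 27 = 1 * 26 + 1, so a^-1 = 9.
Step 4: D(y) = 9(y - 2) mod 26.
Step 5: Apply to 'L' (y = 11): D(11) = 9 * (11 - 2) mod 26 = 9 * 9 mod 26 = 3 -> 'D'.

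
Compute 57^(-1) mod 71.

Step 1: We need x such that 57 * x = 1 (mod 71).
Step 2: Using the extended Euclidean algorithm or trial:
  57 * 5 = 285 = 4 * 71 + 1.
Step 3: Since 285 mod 71 = 1, the inverse is x = 5.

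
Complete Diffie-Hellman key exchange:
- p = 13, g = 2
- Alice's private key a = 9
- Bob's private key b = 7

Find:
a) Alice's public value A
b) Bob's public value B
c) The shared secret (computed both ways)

Step 1: A = g^a mod p = 2^9 mod 13 = 5.
Step 2: B = g^b mod p = 2^7 mod 13 = 11.
Step 3: Alice computes s = B^a mod p = 11^9 mod 13 = 8.
Step 4: Bob computes s = A^b mod p = 5^7 mod 13 = 8.
Both sides agree: shared secret = 8.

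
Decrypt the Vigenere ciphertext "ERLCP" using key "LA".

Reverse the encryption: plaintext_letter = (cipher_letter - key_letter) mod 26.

Step 1: Extend key: LALAL
Step 2: Decrypt each letter (c - k) mod 26:
  E(4) - L(11) = (4-11) mod 26 = 19 = T
  R(17) - A(0) = (17-0) mod 26 = 17 = R
  L(11) - L(11) = (11-11) mod 26 = 0 = A
  C(2) - A(0) = (2-0) mod 26 = 2 = C
  P(15) - L(11) = (15-11) mod 26 = 4 = E
Plaintext: TRACE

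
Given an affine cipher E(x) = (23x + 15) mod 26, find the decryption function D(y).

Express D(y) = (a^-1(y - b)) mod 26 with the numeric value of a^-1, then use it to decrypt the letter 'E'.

Step 1: Find a^-1, the modular inverse of 23 mod 26.
Step 2: We need 23 * a^-1 = 1 (mod 26).
Step 3: 23 * 17 = 391 = 15 * 26 + 1, so a^-1 = 17.
Step 4: D(y) = 17(y - 15) mod 26.
Step 5: Apply to 'E' (y = 4): D(4) = 17 * (4 - 15) mod 26 = 17 * -11 mod 26 = 21 -> 'V'.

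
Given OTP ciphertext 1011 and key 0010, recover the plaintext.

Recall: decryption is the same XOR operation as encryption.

Step 1: XOR ciphertext with key:
  Ciphertext: 1011
  Key:        0010
  XOR:        1001
Step 2: Plaintext = 1001 = 9 in decimal.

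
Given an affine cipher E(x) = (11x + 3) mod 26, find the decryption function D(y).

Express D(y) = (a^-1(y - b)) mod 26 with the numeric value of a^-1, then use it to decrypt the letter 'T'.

Step 1: Find a^-1, the modular inverse of 11 mod 26.
Step 2: We need 11 * a^-1 = 1 (mod 26).
Step 3: 11 * 19 = 209 = 8 * 26 + 1, so a^-1 = 19.
Step 4: D(y) = 19(y - 3) mod 26.
Step 5: Apply to 'T' (y = 19): D(19) = 19 * (19 - 3) mod 26 = 19 * 16 mod 26 = 18 -> 'S'.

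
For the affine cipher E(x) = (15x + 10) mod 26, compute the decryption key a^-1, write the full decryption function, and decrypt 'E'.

Step 1: Find a^-1, the modular inverse of 15 mod 26.
Step 2: We need 15 * a^-1 = 1 (mod 26).
Step 3: 15 * 7 = 105 = 4 * 26 + 1, so a^-1 = 7.
Step 4: D(y) = 7(y - 10) mod 26.
Step 5: Apply to 'E' (y = 4): D(4) = 7 * (4 - 10) mod 26 = 7 * -6 mod 26 = 10 -> 'K'.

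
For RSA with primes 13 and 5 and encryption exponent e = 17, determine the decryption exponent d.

Step 1: n = 13 * 5 = 65.
Step 2: phi(n) = 12 * 4 = 48.
Step 3: Find d such that 17 * d = 1 (mod 48).
Step 4: d = 17^(-1) mod 48 = 17.
Verification: 17 * 17 = 289 = 6 * 48 + 1.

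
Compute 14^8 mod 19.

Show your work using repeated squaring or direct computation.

Step 1: Compute 14^8 mod 19 step by step, reducing modulo 19 at each step.
  14^1 mod 19 = 14
  14^2 mod 19 = (14 * 14) mod 19 = 6
  14^3 mod 19 = (6 * 14) mod 19 = 8
  14^4 mod 19 = (8 * 14) mod 19 = 17
  14^5 mod 19 = (17 * 14) mod 19 = 10
  14^6 mod 19 = (10 * 14) mod 19 = 7
  14^7 mod 19 = (7 * 14) mod 19 = 3
  14^8 mod 19 = (3 * 14) mod 19 = 4
Step 2: Result = 4.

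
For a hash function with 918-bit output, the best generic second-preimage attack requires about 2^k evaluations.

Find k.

Step 1: The hash has a 918-bit output.
Step 2: Second-preimage resistance means: given a specific input x, it should be infeasible to find a different y with h(y) = h(x).
With a 918-bit output, a generic search for a second preimage costs about 2^918 evaluations (each trial matches the fixed target with probability 2^-918).
Step 3: Security level = 918 bits.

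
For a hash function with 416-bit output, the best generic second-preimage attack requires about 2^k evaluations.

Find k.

Step 1: The hash has a 416-bit output.
Step 2: Second-preimage resistance means: given a specific input x, it should be infeasible to find a different y with h(y) = h(x).
With a 416-bit output, a generic search for a second preimage costs about 2^416 evaluations (each trial matches the fixed target with probability 2^-416).
Step 3: Security level = 416 bits.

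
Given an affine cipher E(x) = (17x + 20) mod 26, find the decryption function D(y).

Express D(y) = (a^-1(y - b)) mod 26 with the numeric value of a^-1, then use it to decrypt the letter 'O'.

Step 1: Find a^-1, the modular inverse of 17 mod 26.
Step 2: We need 17 * a^-1 = 1 (mod 26).
Step 3: 17 * 23 = 391 = 15 * 26 + 1, so a^-1 = 23.
Step 4: D(y) = 23(y - 20) mod 26.
Step 5: Apply to 'O' (y = 14): D(14) = 23 * (14 - 20) mod 26 = 23 * -6 mod 26 = 18 -> 'S'.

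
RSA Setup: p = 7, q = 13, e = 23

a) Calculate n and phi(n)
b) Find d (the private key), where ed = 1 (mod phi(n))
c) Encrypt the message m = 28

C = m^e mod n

Step 1: n = 7 * 13 = 91.
Step 2: phi(n) = (7-1)(13-1) = 6 * 12 = 72.
Step 3: Find d = 23^(-1) mod 72 = 47.
  Verify: 23 * 47 = 1081 = 1 (mod 72).
Step 4: C = 28^23 mod 91 = 7.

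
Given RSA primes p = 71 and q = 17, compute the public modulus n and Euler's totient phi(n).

Step 1: n = p * q = 71 * 17 = 1207.
Step 2: phi(n) = (p-1)(q-1) = 70 * 16 = 1120.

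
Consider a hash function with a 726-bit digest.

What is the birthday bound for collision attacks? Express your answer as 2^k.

Step 1: The birthday paradox gives collision probability ~50% after sqrt(2^n) = 2^(n/2) hashes.
Step 2: For 726-bit output: 2^(726/2) = 2^363.
Step 3: Approximately 2^363 hash computations needed.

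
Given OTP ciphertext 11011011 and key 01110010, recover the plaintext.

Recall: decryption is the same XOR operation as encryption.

Step 1: XOR ciphertext with key:
  Ciphertext: 11011011
  Key:        01110010
  XOR:        10101001
Step 2: Plaintext = 10101001 = 169 in decimal.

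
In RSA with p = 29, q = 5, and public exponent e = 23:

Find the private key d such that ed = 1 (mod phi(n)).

Step 1: n = 29 * 5 = 145.
Step 2: phi(n) = 28 * 4 = 112.
Step 3: Find d such that 23 * d = 1 (mod 112).
Step 4: d = 23^(-1) mod 112 = 39.
Verification: 23 * 39 = 897 = 8 * 112 + 1.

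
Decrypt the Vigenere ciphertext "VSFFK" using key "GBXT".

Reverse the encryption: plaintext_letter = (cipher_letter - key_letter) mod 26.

Step 1: Extend key: GBXTG
Step 2: Decrypt each letter (c - k) mod 26:
  V(21) - G(6) = (21-6) mod 26 = 15 = P
  S(18) - B(1) = (18-1) mod 26 = 17 = R
  F(5) - X(23) = (5-23) mod 26 = 8 = I
  F(5) - T(19) = (5-19) mod 26 = 12 = M
  K(10) - G(6) = (10-6) mod 26 = 4 = E
Plaintext: PRIME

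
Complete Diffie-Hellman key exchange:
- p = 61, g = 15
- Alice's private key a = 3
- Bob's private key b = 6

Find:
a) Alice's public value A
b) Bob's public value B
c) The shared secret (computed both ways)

Step 1: A = g^a mod p = 15^3 mod 61 = 20.
Step 2: B = g^b mod p = 15^6 mod 61 = 34.
Step 3: Alice computes s = B^a mod p = 34^3 mod 61 = 20.
Step 4: Bob computes s = A^b mod p = 20^6 mod 61 = 20.
Both sides agree: shared secret = 20.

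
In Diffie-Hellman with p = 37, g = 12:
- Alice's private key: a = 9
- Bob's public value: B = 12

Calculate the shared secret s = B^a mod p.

Step 1: s = B^a mod p = 12^9 mod 37.
  12^1 mod 37 = 12
  12^2 mod 37 = (12 * 12) mod 37 = 33
  12^3 mod 37 = (33 * 12) mod 37 = 26
  12^4 mod 37 = (26 * 12) mod 37 = 16
  12^5 mod 37 = (16 * 12) mod 37 = 7
  12^6 mod 37 = (7 * 12) mod 37 = 10
  12^7 mod 37 = (10 * 12) mod 37 = 9
  12^8 mod 37 = (9 * 12) mod 37 = 34
  12^9 mod 37 = (34 * 12) mod 37 = 1
Result: shared secret = 1.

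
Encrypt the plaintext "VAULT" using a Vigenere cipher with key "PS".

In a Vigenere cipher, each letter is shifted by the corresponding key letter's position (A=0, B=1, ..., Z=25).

Step 1: Repeat key to match plaintext length:
  Plaintext: VAULT
  Key:       PSPSP
Step 2: Encrypt each letter:
  V(21) + P(15) = (21+15) mod 26 = 10 = K
  A(0) + S(18) = (0+18) mod 26 = 18 = S
  U(20) + P(15) = (20+15) mod 26 = 9 = J
  L(11) + S(18) = (11+18) mod 26 = 3 = D
  T(19) + P(15) = (19+15) mod 26 = 8 = I
Ciphertext: KSJDI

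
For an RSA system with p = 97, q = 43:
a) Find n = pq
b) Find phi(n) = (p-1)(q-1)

Step 1: n = p * q = 97 * 43 = 4171.
Step 2: phi(n) = (p-1)(q-1) = 96 * 42 = 4032.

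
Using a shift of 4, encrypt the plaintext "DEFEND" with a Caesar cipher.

Step 1: For each letter, shift forward by 4 positions (mod 26).
  D (position 3) -> position (3+4) mod 26 = 7 -> H
  E (position 4) -> position (4+4) mod 26 = 8 -> I
  F (position 5) -> position (5+4) mod 26 = 9 -> J
  E (position 4) -> position (4+4) mod 26 = 8 -> I
  N (position 13) -> position (13+4) mod 26 = 17 -> R
  D (position 3) -> position (3+4) mod 26 = 7 -> H
Result: HIJIRH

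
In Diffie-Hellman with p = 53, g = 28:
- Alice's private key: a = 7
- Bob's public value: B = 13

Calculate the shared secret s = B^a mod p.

Step 1: s = B^a mod p = 13^7 mod 53.
  13^1 mod 53 = 13
  13^2 mod 53 = (13 * 13) mod 53 = 10
  13^3 mod 53 = (10 * 13) mod 53 = 24
  13^4 mod 53 = (24 * 13) mod 53 = 47
  13^5 mod 53 = (47 * 13) mod 53 = 28
  13^6 mod 53 = (28 * 13) mod 53 = 46
  13^7 mod 53 = (46 * 13) mod 53 = 15
Result: shared secret = 15.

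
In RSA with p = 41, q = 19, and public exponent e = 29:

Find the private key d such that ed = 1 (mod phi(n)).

Step 1: n = 41 * 19 = 779.
Step 2: phi(n) = 40 * 18 = 720.
Step 3: Find d such that 29 * d = 1 (mod 720).
Step 4: d = 29^(-1) mod 720 = 149.
Verification: 29 * 149 = 4321 = 6 * 720 + 1.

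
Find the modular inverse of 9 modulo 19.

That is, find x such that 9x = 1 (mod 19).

Step 1: We need x such that 9 * x = 1 (mod 19).
Step 2: Using the extended Euclidean algorithm or trial:
  9 * 17 = 153 = 8 * 19 + 1.
Step 3: Since 153 mod 19 = 1, the inverse is x = 17.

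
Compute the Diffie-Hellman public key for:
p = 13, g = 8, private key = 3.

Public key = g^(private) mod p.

Step 1: A = g^a mod p = 8^3 mod 13.
  8^1 mod 13 = 8
  8^2 mod 13 = (8 * 8) mod 13 = 12
  8^3 mod 13 = (12 * 8) mod 13 = 5
Result: A = 5.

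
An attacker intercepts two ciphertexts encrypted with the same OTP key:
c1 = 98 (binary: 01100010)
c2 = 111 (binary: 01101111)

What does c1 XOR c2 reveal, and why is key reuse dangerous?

Step 1: c1 XOR c2 = (m1 XOR k) XOR (m2 XOR k).
Step 2: By XOR associativity/commutativity: = m1 XOR m2 XOR k XOR k = m1 XOR m2.
Step 3: 01100010 XOR 01101111 = 00001101 = 13.
Step 4: The key cancels out! An attacker learns m1 XOR m2 = 13, revealing the relationship between plaintexts.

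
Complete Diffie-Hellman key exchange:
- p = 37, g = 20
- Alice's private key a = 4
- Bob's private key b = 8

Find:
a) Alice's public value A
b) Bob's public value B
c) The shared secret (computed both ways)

Step 1: A = g^a mod p = 20^4 mod 37 = 12.
Step 2: B = g^b mod p = 20^8 mod 37 = 33.
Step 3: Alice computes s = B^a mod p = 33^4 mod 37 = 34.
Step 4: Bob computes s = A^b mod p = 12^8 mod 37 = 34.
Both sides agree: shared secret = 34.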